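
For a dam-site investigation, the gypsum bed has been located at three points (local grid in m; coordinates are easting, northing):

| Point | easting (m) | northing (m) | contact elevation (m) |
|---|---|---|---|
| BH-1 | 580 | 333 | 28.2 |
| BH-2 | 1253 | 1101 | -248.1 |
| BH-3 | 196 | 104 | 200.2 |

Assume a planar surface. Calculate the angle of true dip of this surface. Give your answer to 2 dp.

Let the plane be z = a·easting + b·northing + c.
BH-2−BH-1: 673a + 768b = −276.3;  BH-3−BH-1: −384a − 229b = 172.
Solving gives a = −0.48882, b = 0.06859.
Gradient magnitude |∇z| = √(a² + b²) = √(0.23894 + 0.00470) = 0.49361.
True dip = arctan(0.49361) = 26.27°, dipping toward E (azimuth ≈ 098°).

26.27°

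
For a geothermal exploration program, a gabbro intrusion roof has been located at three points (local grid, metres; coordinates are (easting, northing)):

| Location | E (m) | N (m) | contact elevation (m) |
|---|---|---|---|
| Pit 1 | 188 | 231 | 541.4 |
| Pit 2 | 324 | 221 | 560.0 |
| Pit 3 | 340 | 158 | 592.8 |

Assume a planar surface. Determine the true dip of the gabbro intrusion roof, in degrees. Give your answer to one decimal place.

26.8°

Two edge vectors: Pit 1→Pit 2 = (136, -10, 18.6), Pit 1→Pit 3 = (152, -73, 51.4).
Normal n = (Pit 1→Pit 2) × (Pit 1→Pit 3) = (843.8, -4163.2, -8408).
So ∂z/∂E = −n_x/n_z = 0.10036 and ∂z/∂N = −n_y/n_z = −0.49515.
Gradient magnitude |∇z| = √(a² + b²) = √(0.01007 + 0.24517) = 0.50522.
True dip = arctan(0.50522) = 26.8°, dipping toward NNW (azimuth ≈ 349°).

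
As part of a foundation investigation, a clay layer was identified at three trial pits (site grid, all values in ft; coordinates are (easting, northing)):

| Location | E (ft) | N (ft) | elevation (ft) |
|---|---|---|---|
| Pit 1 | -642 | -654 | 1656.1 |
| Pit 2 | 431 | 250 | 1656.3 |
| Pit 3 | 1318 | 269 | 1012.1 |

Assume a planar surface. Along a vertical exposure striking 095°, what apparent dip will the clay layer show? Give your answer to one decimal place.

39.3°

Let the plane be z = a·E + b·N + c.
Pit 2−Pit 1: 1073a + 904b = 0.2;  Pit 3−Pit 1: 1960a + 923b = −644.
Solving gives a = −0.74522, b = 0.88476.
Unit vector along 095° is (sin 95°, cos 95°) = (0.9962, -0.0872).
Slope in that direction = a·(0.9962) + b·(-0.0872) = −0.81950.
Apparent dip = arctan|0.81950| = 39.3° (true dip is 49.2°, so apparent ≤ true as expected).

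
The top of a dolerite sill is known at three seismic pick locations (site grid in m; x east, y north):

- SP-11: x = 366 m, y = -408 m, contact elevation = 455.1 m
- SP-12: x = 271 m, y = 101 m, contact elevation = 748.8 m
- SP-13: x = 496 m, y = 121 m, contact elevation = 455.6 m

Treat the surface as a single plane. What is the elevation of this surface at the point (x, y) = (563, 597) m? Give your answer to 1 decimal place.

Two edge vectors: SP-11→SP-12 = (-95, 509, 293.7), SP-11→SP-13 = (130, 529, 0.5).
Normal n = (SP-11→SP-12) × (SP-11→SP-13) = (-155112.8, 38228.5, -116425).
So ∂z/∂x = −n_x/n_z = −1.33230 and ∂z/∂y = −n_y/n_z = 0.32835.
Intercept c from SP-11: 455.1 + 487.62 + 133.97 = 1076.69.
At (563, 597): z = −750.1 + 196.0 + 1076.69 = 522.6 m.

522.6 m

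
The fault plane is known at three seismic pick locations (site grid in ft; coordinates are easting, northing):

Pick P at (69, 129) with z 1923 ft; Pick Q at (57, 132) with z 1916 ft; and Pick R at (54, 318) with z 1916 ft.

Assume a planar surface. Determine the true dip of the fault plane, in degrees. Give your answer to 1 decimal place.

30.4°

Let the plane be z = a·easting + b·northing + c.
Pick Q−Pick P: −12a + 3b = −7;  Pick R−Pick P: −15a + 189b = −7.
Solving gives a = 0.58570, b = 0.00945.
Gradient magnitude |∇z| = √(a² + b²) = √(0.34304 + 0.00009) = 0.58577.
True dip = arctan(0.58577) = 30.4°, dipping toward W (azimuth ≈ 269°).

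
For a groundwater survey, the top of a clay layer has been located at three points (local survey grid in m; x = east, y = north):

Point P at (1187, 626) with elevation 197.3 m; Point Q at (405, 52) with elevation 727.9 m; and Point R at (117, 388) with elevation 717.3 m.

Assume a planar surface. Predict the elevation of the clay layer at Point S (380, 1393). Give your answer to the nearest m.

233 m

Two edge vectors: Point P→Point Q = (-782, -574, 530.6), Point P→Point R = (-1070, -238, 520).
Normal n = (Point P→Point Q) × (Point P→Point R) = (-172197.2, -161102, -428064).
So ∂z/∂x = −n_x/n_z = −0.40227 and ∂z/∂y = −n_y/n_z = −0.37635.
Intercept c from Point P: 197.3 + 477.49 + 235.60 = 910.39.
At (380, 1393): z = −152.9 − 524.3 + 910.39 = 233.3 m.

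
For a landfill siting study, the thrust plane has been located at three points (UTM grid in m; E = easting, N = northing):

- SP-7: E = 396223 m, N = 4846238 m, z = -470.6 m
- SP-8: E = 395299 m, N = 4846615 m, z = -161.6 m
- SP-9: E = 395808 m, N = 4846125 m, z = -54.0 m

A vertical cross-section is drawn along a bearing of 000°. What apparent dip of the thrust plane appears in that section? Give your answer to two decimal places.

44.54°

Two edge vectors: SP-7→SP-8 = (-924, 377, 309), SP-7→SP-9 = (-415, -113, 416.6).
Normal n = (SP-7→SP-8) × (SP-7→SP-9) = (191975.2, 256703.4, 260867).
So ∂z/∂E = −n_x/n_z = −0.73591 and ∂z/∂N = −n_y/n_z = −0.98404.
Unit vector along 000° is (sin 0°, cos 0°) = (0.0000, 1.0000).
Slope in that direction = a·(0.0000) + b·(1.0000) = −0.98404.
Apparent dip = arctan|0.98404| = 44.54° (true dip is 50.9°, so apparent ≤ true as expected).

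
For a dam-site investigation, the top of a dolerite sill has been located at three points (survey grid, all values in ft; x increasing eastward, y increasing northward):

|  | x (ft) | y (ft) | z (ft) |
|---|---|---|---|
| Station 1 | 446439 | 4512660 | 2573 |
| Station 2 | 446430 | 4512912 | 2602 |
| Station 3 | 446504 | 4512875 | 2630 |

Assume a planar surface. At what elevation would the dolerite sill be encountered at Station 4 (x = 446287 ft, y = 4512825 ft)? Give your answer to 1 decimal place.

2527.1 ft

Let the plane be z = a·x + b·y + c.
Station 2−Station 1: −9a + 252b = 29;  Station 3−Station 1: 65a + 215b = 57.
Solving gives a = 0.443843844, b = 0.130930931.
Then c = 2573 − a·446439 − b·4512660 = −786422.98.
At (446287, 4512825): z = 198081.7 + 590868.4 − 786422.98 = 2527.1 ft.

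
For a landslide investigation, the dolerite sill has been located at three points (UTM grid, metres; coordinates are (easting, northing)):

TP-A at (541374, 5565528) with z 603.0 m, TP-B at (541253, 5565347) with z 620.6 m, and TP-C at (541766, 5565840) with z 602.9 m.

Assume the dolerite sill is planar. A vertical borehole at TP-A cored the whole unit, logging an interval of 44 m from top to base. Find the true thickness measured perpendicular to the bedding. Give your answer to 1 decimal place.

Two edge vectors: TP-A→TP-B = (-121, -181, 17.6), TP-A→TP-C = (392, 312, -0.1).
Normal n = (TP-A→TP-B) × (TP-A→TP-C) = (-5473.1, 6887.1, 33200).
So ∂z/∂E = −n_x/n_z = 0.16485 and ∂z/∂N = −n_y/n_z = −0.20744.
|∇z| = √(a²+b²) = 0.26497, so dip δ = arctan(0.26497) = 14.84°.
True thickness = vertical thickness × cos δ = 44 × cos 14.84° = 42.5 m.

42.5 m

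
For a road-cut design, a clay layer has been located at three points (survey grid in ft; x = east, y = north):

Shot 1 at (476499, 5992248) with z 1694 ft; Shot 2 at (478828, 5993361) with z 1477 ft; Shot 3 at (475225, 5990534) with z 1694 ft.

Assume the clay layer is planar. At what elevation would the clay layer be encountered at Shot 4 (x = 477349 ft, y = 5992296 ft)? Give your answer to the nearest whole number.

Let the plane be z = a·x + b·y + c.
Shot 2−Shot 1: 2329a + 1113b = −217;  Shot 3−Shot 1: −1274a − 1714b = 0.
Solving gives a = −0.14450120, b = 0.10740638.
Then c = 1694 − a·476499 − b·5992248 = −573056.97.
At (477349, 5992296): z = −68977.5 + 643610.8 − 573056.97 = 1576.3 ft.

1576 ft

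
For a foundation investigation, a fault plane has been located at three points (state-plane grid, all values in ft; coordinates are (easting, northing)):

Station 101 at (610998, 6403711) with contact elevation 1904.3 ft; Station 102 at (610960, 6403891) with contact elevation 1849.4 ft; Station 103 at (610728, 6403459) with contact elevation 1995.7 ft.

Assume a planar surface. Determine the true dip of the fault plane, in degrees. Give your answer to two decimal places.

Two edge vectors: Station 101→Station 102 = (-38, 180, -54.9), Station 101→Station 103 = (-270, -252, 91.4).
Normal n = (Station 101→Station 102) × (Station 101→Station 103) = (2617.2, 18296.2, 58176).
So ∂z/∂E = −n_x/n_z = −0.04499 and ∂z/∂N = −n_y/n_z = −0.31450.
Gradient magnitude |∇z| = √(a² + b²) = √(0.00202 + 0.09891) = 0.31770.
True dip = arctan(0.31770) = 17.62°, dipping toward N (azimuth ≈ 008°).

17.62°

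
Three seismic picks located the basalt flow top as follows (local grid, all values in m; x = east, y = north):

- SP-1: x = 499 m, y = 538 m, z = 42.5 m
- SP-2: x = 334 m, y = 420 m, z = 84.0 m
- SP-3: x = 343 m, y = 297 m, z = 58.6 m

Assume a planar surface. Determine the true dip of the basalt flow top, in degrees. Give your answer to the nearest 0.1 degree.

Let the plane be z = a·x + b·y + c.
SP-2−SP-1: −165a − 118b = 41.5;  SP-3−SP-1: −156a − 241b = 16.1.
Solving gives a = −0.37935, b = 0.17875.
Gradient magnitude |∇z| = √(a² + b²) = √(0.14390 + 0.03195) = 0.41935.
True dip = arctan(0.41935) = 22.8°, dipping toward ESE (azimuth ≈ 115°).

22.8°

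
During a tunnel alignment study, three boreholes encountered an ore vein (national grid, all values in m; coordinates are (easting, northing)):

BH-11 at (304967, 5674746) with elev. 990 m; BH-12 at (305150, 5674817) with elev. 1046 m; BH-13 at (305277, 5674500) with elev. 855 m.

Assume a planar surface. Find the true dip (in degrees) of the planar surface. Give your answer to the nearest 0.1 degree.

32.2°

Two edge vectors: BH-11→BH-12 = (183, 71, 56), BH-11→BH-13 = (310, -246, -135).
Normal n = (BH-11→BH-12) × (BH-11→BH-13) = (4191, 42065, -67028).
So ∂z/∂E = −n_x/n_z = 0.06253 and ∂z/∂N = −n_y/n_z = 0.62757.
Gradient magnitude |∇z| = √(a² + b²) = √(0.00391 + 0.39385) = 0.63068.
True dip = arctan(0.63068) = 32.2°, dipping toward S (azimuth ≈ 186°).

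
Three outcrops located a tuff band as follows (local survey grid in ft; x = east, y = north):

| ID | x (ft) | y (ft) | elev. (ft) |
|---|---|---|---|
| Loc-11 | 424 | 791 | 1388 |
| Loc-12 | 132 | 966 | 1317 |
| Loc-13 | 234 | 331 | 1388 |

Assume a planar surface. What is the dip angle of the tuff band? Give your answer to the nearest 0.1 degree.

11.9°

Let the plane be z = a·x + b·y + c.
Loc-12−Loc-11: −292a + 175b = −71;  Loc-13−Loc-11: −190a − 460b = 0.
Solving gives a = 0.19490, b = −0.08050.
Gradient magnitude |∇z| = √(a² + b²) = √(0.03799 + 0.00648) = 0.21087.
True dip = arctan(0.21087) = 11.9°, dipping toward WNW (azimuth ≈ 292°).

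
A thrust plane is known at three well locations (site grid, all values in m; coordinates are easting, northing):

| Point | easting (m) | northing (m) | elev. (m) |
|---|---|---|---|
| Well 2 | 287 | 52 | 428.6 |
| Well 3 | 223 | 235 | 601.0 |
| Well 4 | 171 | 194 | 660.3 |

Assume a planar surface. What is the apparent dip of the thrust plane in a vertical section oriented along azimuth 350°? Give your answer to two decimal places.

Let the plane be z = a·easting + b·northing + c.
Well 3−Well 2: −64a + 183b = 172.4;  Well 4−Well 2: −116a + 142b = 231.7.
Solving gives a = −1.47614, b = 0.42583.
Unit vector along 350° is (sin 350°, cos 350°) = (-0.1736, 0.9848).
Slope in that direction = a·(-0.1736) + b·(0.9848) = 0.67569.
Apparent dip = arctan|0.67569| = 34.05° (true dip is 56.9°, so apparent ≤ true as expected).

34.05°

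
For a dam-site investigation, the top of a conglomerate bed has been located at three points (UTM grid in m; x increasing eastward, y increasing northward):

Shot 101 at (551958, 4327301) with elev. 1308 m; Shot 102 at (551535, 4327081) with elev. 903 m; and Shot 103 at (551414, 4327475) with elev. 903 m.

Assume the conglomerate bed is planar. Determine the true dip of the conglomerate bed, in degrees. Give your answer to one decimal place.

Two edge vectors: Shot 101→Shot 102 = (-423, -220, -405), Shot 101→Shot 103 = (-544, 174, -405).
Normal n = (Shot 101→Shot 102) × (Shot 101→Shot 103) = (159570, 49005, -193282).
So ∂z/∂x = −n_x/n_z = 0.82558 and ∂z/∂y = −n_y/n_z = 0.25354.
Gradient magnitude |∇z| = √(a² + b²) = √(0.68158 + 0.06428) = 0.86364.
True dip = arctan(0.86364) = 40.8°, dipping toward WSW (azimuth ≈ 253°).

40.8°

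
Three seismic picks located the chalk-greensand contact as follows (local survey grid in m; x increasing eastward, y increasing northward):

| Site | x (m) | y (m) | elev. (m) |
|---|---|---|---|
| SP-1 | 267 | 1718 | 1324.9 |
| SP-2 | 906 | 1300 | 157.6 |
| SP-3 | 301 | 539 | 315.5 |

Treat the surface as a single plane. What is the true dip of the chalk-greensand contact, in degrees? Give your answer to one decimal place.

Let the plane be z = a·x + b·y + c.
SP-2−SP-1: 639a − 418b = −1167.3;  SP-3−SP-1: 34a − 1179b = −1009.4.
Solving gives a = −1.29107, b = 0.81892.
Gradient magnitude |∇z| = √(a² + b²) = √(1.66686 + 0.67063) = 1.52888.
True dip = arctan(1.52888) = 56.8°, dipping toward ESE (azimuth ≈ 122°).

56.8°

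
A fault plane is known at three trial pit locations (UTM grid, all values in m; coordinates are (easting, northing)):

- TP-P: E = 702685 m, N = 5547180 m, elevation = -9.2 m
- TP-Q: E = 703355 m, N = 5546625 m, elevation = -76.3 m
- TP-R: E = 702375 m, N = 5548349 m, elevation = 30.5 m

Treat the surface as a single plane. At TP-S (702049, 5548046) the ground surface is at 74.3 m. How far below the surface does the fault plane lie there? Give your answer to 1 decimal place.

16.6 m

Let the plane be z = a·E + b·N + c.
TP-Q−TP-P: 670a − 555b = −67.1;  TP-R−TP-P: −310a + 1169b = 39.7.
Solving gives a = −0.092290978, b = 0.009486567.
Then c = -9.2 − a·702685 − b·5547180 = 12218.59.
At (702049, 5548046): z_contact = −64792.79 + 52631.91 + 12218.59 = 57.71 m.
Depth below ground = 74.3 − 57.71 = 16.6 m.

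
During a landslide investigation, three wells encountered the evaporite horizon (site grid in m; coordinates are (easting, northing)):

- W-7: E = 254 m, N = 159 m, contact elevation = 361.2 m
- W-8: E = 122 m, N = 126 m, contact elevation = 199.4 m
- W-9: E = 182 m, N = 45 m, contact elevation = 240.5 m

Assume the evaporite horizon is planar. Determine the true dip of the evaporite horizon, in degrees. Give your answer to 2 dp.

49.96°

Two edge vectors: W-7→W-8 = (-132, -33, -161.8), W-7→W-9 = (-72, -114, -120.7).
Normal n = (W-7→W-8) × (W-7→W-9) = (-14462.1, -4282.8, 12672).
So ∂z/∂E = −n_x/n_z = 1.14126 and ∂z/∂N = −n_y/n_z = 0.33797.
Gradient magnitude |∇z| = √(a² + b²) = √(1.30248 + 0.11423) = 1.19026.
True dip = arctan(1.19026) = 49.96°, dipping toward WSW (azimuth ≈ 254°).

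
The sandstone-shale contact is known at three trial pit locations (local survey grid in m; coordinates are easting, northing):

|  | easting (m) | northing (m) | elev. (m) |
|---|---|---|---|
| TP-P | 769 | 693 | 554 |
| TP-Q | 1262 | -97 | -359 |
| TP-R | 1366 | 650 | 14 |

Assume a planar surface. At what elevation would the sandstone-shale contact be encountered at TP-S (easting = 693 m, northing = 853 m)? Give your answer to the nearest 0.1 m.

718.4 m

Two edge vectors: TP-P→TP-Q = (493, -790, -913), TP-P→TP-R = (597, -43, -540).
Normal n = (TP-P→TP-Q) × (TP-P→TP-R) = (387341, -278841, 450431).
So ∂z/∂easting = −n_x/n_z = −0.859934 and ∂z/∂northing = −n_y/n_z = 0.619054.
Intercept c from TP-P: 554 + 661.29 − 429.00 = 786.29.
At (693, 853): z = −595.9 + 528.1 + 786.29 = 718.4 m.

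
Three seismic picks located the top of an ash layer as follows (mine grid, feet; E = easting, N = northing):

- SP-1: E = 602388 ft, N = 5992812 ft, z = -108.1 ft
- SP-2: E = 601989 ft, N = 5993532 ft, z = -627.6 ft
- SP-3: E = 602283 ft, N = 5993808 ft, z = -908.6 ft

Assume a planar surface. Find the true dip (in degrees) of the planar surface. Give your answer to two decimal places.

40.14°

Two edge vectors: SP-1→SP-2 = (-399, 720, -519.5), SP-1→SP-3 = (-105, 996, -800.5).
Normal n = (SP-1→SP-2) × (SP-1→SP-3) = (-58938, -264852, -321804).
So ∂z/∂E = −n_x/n_z = −0.18315 and ∂z/∂N = −n_y/n_z = −0.82302.
Gradient magnitude |∇z| = √(a² + b²) = √(0.03354 + 0.67737) = 0.84315.
True dip = arctan(0.84315) = 40.14°, dipping toward NNE (azimuth ≈ 013°).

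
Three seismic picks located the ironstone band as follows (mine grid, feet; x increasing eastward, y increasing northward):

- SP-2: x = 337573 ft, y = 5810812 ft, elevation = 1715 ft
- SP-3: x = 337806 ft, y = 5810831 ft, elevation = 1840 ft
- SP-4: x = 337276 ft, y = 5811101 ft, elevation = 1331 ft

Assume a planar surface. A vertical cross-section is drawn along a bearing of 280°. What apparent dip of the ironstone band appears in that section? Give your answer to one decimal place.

Let the plane be z = a·x + b·y + c.
SP-3−SP-2: 233a + 19b = 125;  SP-4−SP-2: −297a + 289b = −384.
Solving gives a = 0.59497, b = −0.71728.
Unit vector along 280° is (sin 280°, cos 280°) = (-0.9848, 0.1736).
Slope in that direction = a·(-0.9848) + b·(0.1736) = −0.71049.
Apparent dip = arctan|0.71049| = 35.4° (true dip is 43.0°, so apparent ≤ true as expected).

35.4°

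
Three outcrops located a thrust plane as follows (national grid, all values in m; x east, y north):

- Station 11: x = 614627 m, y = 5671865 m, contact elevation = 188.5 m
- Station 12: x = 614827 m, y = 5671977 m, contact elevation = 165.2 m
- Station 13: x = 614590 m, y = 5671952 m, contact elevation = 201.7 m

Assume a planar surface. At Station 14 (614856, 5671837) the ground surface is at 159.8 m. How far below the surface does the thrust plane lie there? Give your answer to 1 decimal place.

10.9 m

Let the plane be z = a·x + b·y + c.
Station 12−Station 11: 200a + 112b = −23.3;  Station 13−Station 11: −37a + 87b = 13.2.
Solving gives a = −0.162713517, b = 0.082524137.
Then c = 188.5 − a·614627 − b·5671865 = −367869.14.
At (614856, 5671837): z_contact = −100045.38 + 468063.45 − 367869.14 = 148.93 m.
Depth below ground = 159.8 − 148.93 = 10.9 m.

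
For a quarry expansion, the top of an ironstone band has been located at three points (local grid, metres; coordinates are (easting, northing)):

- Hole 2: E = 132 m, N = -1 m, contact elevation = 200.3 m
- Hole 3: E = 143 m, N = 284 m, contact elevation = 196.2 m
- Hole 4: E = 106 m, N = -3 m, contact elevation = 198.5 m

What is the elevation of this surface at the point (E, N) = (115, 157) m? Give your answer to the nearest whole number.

196 m

Two edge vectors: Hole 2→Hole 3 = (11, 285, -4.1), Hole 2→Hole 4 = (-26, -2, -1.8).
Normal n = (Hole 2→Hole 3) × (Hole 2→Hole 4) = (-521.2, 126.4, 7388).
So ∂z/∂E = −n_x/n_z = 0.07055 and ∂z/∂N = −n_y/n_z = −0.01711.
Intercept c from Hole 2: 200.3 − 9.31 − 0.02 = 190.97.
At (115, 157): z = 8.1 − 2.7 + 190.97 = 196.4 m.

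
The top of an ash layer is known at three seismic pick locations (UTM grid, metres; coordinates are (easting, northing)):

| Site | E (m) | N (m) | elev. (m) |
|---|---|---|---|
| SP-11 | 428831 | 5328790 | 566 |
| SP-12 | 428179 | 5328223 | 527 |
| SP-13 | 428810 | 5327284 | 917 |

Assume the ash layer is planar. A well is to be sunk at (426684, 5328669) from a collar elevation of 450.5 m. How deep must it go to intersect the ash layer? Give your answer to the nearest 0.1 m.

Two edge vectors: SP-11→SP-12 = (-652, -567, -39), SP-11→SP-13 = (-21, -1506, 351).
Normal n = (SP-11→SP-12) × (SP-11→SP-13) = (-257751, 229671, 970005).
So ∂z/∂E = −n_x/n_z = 0.265721311 and ∂z/∂N = −n_y/n_z = −0.236773006.
Intercept c from SP-11: 566 − 113949.54 + 1261713.63 = 1148330.09.
At (426684, 5328669): z_contact = 113379.03 − 1261684.98 + 1148330.09 = 24.15 m.
Depth below ground = 450.5 − 24.15 = 426.4 m.

426.4 m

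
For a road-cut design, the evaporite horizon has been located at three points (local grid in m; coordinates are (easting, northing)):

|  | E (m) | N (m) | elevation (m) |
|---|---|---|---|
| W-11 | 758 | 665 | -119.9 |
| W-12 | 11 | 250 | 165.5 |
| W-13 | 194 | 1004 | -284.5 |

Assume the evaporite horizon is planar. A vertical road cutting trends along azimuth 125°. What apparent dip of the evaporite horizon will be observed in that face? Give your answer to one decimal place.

Two edge vectors: W-11→W-12 = (-747, -415, 285.4), W-11→W-13 = (-564, 339, -164.6).
Normal n = (W-11→W-12) × (W-11→W-13) = (-28441.6, -283921.8, -487293).
So ∂z/∂E = −n_x/n_z = −0.05837 and ∂z/∂N = −n_y/n_z = −0.58265.
Unit vector along 125° is (sin 125°, cos 125°) = (0.8192, -0.5736).
Slope in that direction = a·(0.8192) + b·(-0.5736) = 0.28638.
Apparent dip = arctan|0.28638| = 16.0° (true dip is 30.4°, so apparent ≤ true as expected).

16.0°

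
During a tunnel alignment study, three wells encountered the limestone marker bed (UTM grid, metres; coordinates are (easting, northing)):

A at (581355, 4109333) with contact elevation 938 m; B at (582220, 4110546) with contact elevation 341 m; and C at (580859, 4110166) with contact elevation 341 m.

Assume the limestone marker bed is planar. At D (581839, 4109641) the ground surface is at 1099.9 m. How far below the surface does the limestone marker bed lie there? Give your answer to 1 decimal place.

268.1 m

Two edge vectors: A→B = (865, 1213, -597), A→C = (-496, 833, -597).
Normal n = (A→B) × (A→C) = (-226860, 812517, 1322193).
So ∂z/∂E = −n_x/n_z = 0.171578582 and ∂z/∂N = −n_y/n_z = −0.614522237.
Intercept c from A: 938 − 99748.07 + 2525276.51 = 2426466.44.
At (581839, 4109641): z_contact = 99831.11 − 2525465.78 + 2426466.44 = 831.77 m.
Depth below ground = 1099.9 − 831.77 = 268.1 m.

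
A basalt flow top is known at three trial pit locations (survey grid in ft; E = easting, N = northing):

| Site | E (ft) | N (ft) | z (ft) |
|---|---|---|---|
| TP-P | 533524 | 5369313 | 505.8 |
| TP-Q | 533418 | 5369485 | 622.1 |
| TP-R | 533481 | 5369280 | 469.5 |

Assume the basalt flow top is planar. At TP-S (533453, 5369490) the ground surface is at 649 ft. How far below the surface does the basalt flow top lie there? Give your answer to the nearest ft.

Let the plane be z = a·E + b·N + c.
TP-Q−TP-P: −106a + 172b = 116.3;  TP-R−TP-P: −43a − 33b = −36.3.
Solving gives a = 0.22082798, b = 0.81225445.
Then c = 505.8 − a·533524 − b·5369313 = −4478559.61.
At (533453, 5369490): z_contact = 117801.3 + 4361392.2 − 4478559.61 = 633.9 ft.
Depth below ground = 649 − 633.9 = 15 ft.

15 ft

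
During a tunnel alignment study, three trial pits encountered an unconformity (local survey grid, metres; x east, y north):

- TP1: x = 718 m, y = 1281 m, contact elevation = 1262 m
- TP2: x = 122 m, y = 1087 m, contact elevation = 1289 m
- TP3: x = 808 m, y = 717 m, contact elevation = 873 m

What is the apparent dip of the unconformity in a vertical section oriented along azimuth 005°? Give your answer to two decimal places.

Let the plane be z = a·x + b·y + c.
TP2−TP1: −596a − 194b = 27;  TP3−TP1: 90a − 564b = −389.
Solving gives a = −0.25648, b = 0.64879.
Unit vector along 005° is (sin 5°, cos 5°) = (0.0872, 0.9962).
Slope in that direction = a·(0.0872) + b·(0.9962) = 0.62396.
Apparent dip = arctan|0.62396| = 31.96° (true dip is 34.9°, so apparent ≤ true as expected).

31.96°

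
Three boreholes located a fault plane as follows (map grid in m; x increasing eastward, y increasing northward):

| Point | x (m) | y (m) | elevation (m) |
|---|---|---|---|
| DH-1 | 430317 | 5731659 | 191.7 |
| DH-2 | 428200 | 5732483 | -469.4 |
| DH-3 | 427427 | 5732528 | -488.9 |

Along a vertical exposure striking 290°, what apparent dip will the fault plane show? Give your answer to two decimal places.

15.26°

Two edge vectors: DH-1→DH-2 = (-2117, 824, -661.1), DH-1→DH-3 = (-2890, 869, -680.6).
Normal n = (DH-1→DH-2) × (DH-1→DH-3) = (13681.5, 469748.8, 541687).
So ∂z/∂x = −n_x/n_z = −0.02526 and ∂z/∂y = −n_y/n_z = −0.86720.
Unit vector along 290° is (sin 290°, cos 290°) = (-0.9397, 0.3420).
Slope in that direction = a·(-0.9397) + b·(0.3420) = −0.27286.
Apparent dip = arctan|0.27286| = 15.26° (true dip is 40.9°, so apparent ≤ true as expected).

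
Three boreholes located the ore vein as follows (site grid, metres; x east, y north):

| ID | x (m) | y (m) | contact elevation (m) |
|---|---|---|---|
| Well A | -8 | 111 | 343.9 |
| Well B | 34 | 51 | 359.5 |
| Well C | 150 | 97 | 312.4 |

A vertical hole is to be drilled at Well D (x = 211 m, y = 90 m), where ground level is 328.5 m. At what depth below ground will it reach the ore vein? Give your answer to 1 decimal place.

Let the plane be z = a·x + b·y + c.
Well B−Well A: 42a − 60b = 15.6;  Well C−Well A: 158a − 14b = −31.5.
Solving gives a = −0.23711, b = −0.42598.
Then c = 343.9 − a·-8 − b·111 = 389.29.
At (211, 90): z_contact = −50.03 − 38.34 + 389.29 = 300.92 m.
Depth below ground = 328.5 − 300.92 = 27.6 m.

27.6 m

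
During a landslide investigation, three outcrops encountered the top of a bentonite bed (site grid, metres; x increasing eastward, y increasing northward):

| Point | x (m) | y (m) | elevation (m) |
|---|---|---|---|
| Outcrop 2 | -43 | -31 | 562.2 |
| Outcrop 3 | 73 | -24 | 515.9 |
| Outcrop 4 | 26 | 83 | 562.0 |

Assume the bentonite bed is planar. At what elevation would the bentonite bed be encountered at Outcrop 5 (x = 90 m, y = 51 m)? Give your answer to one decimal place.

Let the plane be z = a·x + b·y + c.
Outcrop 3−Outcrop 2: 116a + 7b = −46.3;  Outcrop 4−Outcrop 2: 69a + 114b = −0.2.
Solving gives a = −0.41416, b = 0.24892.
Then c = 562.2 − a·-43 − b·-31 = 552.11.
At (90, 51): z = −37.3 + 12.7 + 552.11 = 527.5 m.

527.5 m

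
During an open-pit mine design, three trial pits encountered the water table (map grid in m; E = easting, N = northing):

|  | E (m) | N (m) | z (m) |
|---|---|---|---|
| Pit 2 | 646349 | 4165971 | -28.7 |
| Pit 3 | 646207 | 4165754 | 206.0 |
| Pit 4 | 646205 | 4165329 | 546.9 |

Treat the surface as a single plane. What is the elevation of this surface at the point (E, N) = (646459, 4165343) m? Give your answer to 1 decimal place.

426.4 m

Two edge vectors: Pit 2→Pit 3 = (-142, -217, 234.7), Pit 2→Pit 4 = (-144, -642, 575.6).
Normal n = (Pit 2→Pit 3) × (Pit 2→Pit 4) = (25772.2, 47938.4, 59916).
So ∂z/∂E = −n_x/n_z = −0.430138861 and ∂z/∂N = −n_y/n_z = −0.800093464.
Intercept c from Pit 2: -28.7 + 278019.82 + 3333166.17 = 3611157.29.
At (646459, 4165343): z = −278067.1 − 3332663.7 + 3611157.29 = 426.4 m.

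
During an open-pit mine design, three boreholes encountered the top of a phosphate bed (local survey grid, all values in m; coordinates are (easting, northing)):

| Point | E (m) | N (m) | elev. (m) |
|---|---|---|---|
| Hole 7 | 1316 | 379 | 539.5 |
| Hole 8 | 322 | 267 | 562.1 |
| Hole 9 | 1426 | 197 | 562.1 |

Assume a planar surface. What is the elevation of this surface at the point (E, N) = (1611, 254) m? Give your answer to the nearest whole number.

553 m

Two edge vectors: Hole 7→Hole 8 = (-994, -112, 22.6), Hole 7→Hole 9 = (110, -182, 22.6).
Normal n = (Hole 7→Hole 8) × (Hole 7→Hole 9) = (1582, 24950.4, 193228).
So ∂z/∂E = −n_x/n_z = −0.00819 and ∂z/∂N = −n_y/n_z = −0.12912.
Intercept c from Hole 7: 539.5 + 10.77 + 48.94 = 599.21.
At (1611, 254): z = −13.2 − 32.8 + 599.21 = 553.2 m.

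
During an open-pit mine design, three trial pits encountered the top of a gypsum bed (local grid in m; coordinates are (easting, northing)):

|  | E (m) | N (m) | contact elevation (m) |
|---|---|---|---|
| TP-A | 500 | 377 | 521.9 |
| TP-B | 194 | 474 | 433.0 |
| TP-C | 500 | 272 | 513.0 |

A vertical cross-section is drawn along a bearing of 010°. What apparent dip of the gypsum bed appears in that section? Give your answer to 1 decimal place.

Let the plane be z = a·E + b·N + c.
TP-B−TP-A: −306a + 97b = −88.9;  TP-C−TP-A: 0a − 105b = −8.9.
Solving gives a = 0.31739, b = 0.08476.
Unit vector along 010° is (sin 10°, cos 10°) = (0.1736, 0.9848).
Slope in that direction = a·(0.1736) + b·(0.9848) = 0.13859.
Apparent dip = arctan|0.13859| = 7.9° (true dip is 18.2°, so apparent ≤ true as expected).

7.9°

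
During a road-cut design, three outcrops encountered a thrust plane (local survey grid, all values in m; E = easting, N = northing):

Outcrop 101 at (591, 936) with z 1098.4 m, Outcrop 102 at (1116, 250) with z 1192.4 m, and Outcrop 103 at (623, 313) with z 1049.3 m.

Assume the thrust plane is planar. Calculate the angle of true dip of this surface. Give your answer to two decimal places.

17.57°

Two edge vectors: Outcrop 101→Outcrop 102 = (525, -686, 94), Outcrop 101→Outcrop 103 = (32, -623, -49.1).
Normal n = (Outcrop 101→Outcrop 102) × (Outcrop 101→Outcrop 103) = (92244.6, 28785.5, -305123).
So ∂z/∂E = −n_x/n_z = 0.30232 and ∂z/∂N = −n_y/n_z = 0.09434.
Gradient magnitude |∇z| = √(a² + b²) = √(0.09140 + 0.00890) = 0.31670.
True dip = arctan(0.31670) = 17.57°, dipping toward WSW (azimuth ≈ 253°).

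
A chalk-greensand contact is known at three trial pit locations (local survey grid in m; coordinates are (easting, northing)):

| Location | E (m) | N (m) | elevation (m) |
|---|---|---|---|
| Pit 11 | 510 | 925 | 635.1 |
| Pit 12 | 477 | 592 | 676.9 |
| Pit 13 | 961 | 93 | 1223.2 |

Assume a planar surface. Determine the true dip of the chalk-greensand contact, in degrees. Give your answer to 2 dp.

Let the plane be z = a·E + b·N + c.
Pit 12−Pit 11: −33a − 333b = 41.8;  Pit 13−Pit 11: 451a − 832b = 588.1.
Solving gives a = 0.90667, b = −0.21538.
Gradient magnitude |∇z| = √(a² + b²) = √(0.82205 + 0.04639) = 0.93190.
True dip = arctan(0.93190) = 42.98°, dipping toward WNW (azimuth ≈ 283°).

42.98°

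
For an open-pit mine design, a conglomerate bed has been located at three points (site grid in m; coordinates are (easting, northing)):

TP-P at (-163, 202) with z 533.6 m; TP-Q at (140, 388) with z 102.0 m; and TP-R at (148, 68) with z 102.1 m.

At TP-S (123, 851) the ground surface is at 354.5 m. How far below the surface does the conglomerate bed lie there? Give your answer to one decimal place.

Two edge vectors: TP-P→TP-Q = (303, 186, -431.6), TP-P→TP-R = (311, -134, -431.5).
Normal n = (TP-P→TP-Q) × (TP-P→TP-R) = (-138093.4, -3483.1, -98448).
So ∂z/∂E = −n_x/n_z = −1.40270 and ∂z/∂N = −n_y/n_z = −0.03538.
Intercept c from TP-P: 533.6 − 228.64 + 7.15 = 312.11.
At (123, 851): z_contact = −172.53 − 30.11 + 312.11 = 109.46 m.
Depth below ground = 354.5 − 109.46 = 245.0 m.

245.0 m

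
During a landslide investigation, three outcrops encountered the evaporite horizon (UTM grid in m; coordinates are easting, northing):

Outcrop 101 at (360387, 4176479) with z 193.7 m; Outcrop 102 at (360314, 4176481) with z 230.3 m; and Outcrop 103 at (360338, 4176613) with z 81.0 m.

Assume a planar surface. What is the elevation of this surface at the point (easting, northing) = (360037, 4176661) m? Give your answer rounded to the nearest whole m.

Let the plane be z = a·easting + b·northing + c.
Outcrop 102−Outcrop 101: −73a + 2b = 36.6;  Outcrop 103−Outcrop 101: −49a + 134b = −112.7.
Solving gives a = −0.52971912, b = −1.03474804.
Then c = 193.7 − a·360387 − b·4176479 = 4512701.04.
At (360037, 4176661): z = −190718.5 − 4321791.8 + 4512701.04 = 190.8 m.

191 m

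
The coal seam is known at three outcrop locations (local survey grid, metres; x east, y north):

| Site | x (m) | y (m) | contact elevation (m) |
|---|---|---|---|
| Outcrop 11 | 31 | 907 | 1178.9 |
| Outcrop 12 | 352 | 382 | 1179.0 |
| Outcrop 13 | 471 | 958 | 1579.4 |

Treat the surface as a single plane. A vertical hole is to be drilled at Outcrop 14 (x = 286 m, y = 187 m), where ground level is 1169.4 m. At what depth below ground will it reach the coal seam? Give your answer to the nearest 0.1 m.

147.8 m

Let the plane be z = a·x + b·y + c.
Outcrop 12−Outcrop 11: 321a − 525b = 0.1;  Outcrop 13−Outcrop 11: 440a + 51b = 400.5.
Solving gives a = 0.85001, b = 0.51953.
Then c = 1178.9 − a·31 − b·907 = 681.34.
At (286, 187): z_contact = 243.10 + 97.15 + 681.34 = 1021.59 m.
Depth below ground = 1169.4 − 1021.59 = 147.8 m.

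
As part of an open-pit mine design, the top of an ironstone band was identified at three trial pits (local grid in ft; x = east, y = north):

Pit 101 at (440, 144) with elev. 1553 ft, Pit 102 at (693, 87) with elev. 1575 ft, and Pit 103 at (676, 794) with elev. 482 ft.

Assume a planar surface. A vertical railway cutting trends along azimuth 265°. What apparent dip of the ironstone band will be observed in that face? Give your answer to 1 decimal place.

21.7°

Let the plane be z = a·x + b·y + c.
Pit 102−Pit 101: 253a − 57b = 22;  Pit 103−Pit 101: 236a + 650b = −1071.
Solving gives a = −0.26277, b = −1.55229.
Unit vector along 265° is (sin 265°, cos 265°) = (-0.9962, -0.0872).
Slope in that direction = a·(-0.9962) + b·(-0.0872) = 0.39706.
Apparent dip = arctan|0.39706| = 21.7° (true dip is 57.6°, so apparent ≤ true as expected).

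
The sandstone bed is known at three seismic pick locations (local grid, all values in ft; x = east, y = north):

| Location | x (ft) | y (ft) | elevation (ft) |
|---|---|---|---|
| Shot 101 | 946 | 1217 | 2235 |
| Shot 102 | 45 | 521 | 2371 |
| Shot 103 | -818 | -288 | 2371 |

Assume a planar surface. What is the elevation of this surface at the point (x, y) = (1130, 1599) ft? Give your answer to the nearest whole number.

2427 ft

Let the plane be z = a·x + b·y + c.
Shot 102−Shot 101: −901a − 696b = 136;  Shot 103−Shot 101: −1764a − 1505b = 136.
Solving gives a = −0.85781, b = 0.91507.
Then c = 2235 − a·946 − b·1217 = 1932.85.
At (1130, 1599): z = −969.3 + 1463.2 + 1932.85 = 2426.7 ft.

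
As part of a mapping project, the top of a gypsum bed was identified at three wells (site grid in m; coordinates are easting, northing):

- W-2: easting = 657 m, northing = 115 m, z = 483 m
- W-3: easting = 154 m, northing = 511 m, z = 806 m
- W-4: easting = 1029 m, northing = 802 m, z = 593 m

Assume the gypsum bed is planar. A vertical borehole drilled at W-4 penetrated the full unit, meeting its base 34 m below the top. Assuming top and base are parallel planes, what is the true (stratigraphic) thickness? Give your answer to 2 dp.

30.32 m

Two edge vectors: W-2→W-3 = (-503, 396, 323), W-2→W-4 = (372, 687, 110).
Normal n = (W-2→W-3) × (W-2→W-4) = (-178341, 175486, -492873).
So ∂z/∂easting = −n_x/n_z = −0.36184 and ∂z/∂northing = −n_y/n_z = 0.35605.
|∇z| = √(a²+b²) = 0.50764, so dip δ = arctan(0.50764) = 26.91°.
True thickness = vertical thickness × cos δ = 34 × cos 26.91° = 30.32 m.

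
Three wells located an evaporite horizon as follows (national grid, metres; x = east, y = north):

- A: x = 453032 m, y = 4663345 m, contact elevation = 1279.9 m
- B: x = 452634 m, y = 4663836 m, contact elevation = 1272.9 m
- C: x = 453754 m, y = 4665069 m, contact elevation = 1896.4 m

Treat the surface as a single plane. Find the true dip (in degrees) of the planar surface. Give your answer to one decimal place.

20.8°

Let the plane be z = a·x + b·y + c.
B−A: −398a + 491b = −7;  C−A: 722a + 1724b = 616.5.
Solving gives a = 0.30247, b = 0.23092.
Gradient magnitude |∇z| = √(a² + b²) = √(0.09149 + 0.05333) = 0.38055.
True dip = arctan(0.38055) = 20.8°, dipping toward SW (azimuth ≈ 233°).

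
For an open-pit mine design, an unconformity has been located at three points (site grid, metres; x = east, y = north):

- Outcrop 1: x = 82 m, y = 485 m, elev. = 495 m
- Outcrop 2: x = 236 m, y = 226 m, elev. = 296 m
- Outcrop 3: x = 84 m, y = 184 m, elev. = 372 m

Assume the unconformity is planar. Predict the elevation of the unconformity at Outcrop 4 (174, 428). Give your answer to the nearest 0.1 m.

Two edge vectors: Outcrop 1→Outcrop 2 = (154, -259, -199), Outcrop 1→Outcrop 3 = (2, -301, -123).
Normal n = (Outcrop 1→Outcrop 2) × (Outcrop 1→Outcrop 3) = (-28042, 18544, -45836).
So ∂z/∂x = −n_x/n_z = −0.61179 and ∂z/∂y = −n_y/n_z = 0.40457.
Intercept c from Outcrop 1: 495 + 50.17 − 196.22 = 348.95.
At (174, 428): z = −106.5 + 173.2 + 348.95 = 415.7 m.

415.7 m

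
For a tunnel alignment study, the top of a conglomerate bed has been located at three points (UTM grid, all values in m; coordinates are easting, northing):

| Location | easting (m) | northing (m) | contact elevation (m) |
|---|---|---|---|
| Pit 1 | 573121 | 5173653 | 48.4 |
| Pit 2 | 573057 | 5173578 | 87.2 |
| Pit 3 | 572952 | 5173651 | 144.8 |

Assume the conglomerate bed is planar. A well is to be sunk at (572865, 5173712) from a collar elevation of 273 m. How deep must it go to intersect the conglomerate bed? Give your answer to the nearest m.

80 m

Let the plane be z = a·easting + b·northing + c.
Pit 2−Pit 1: −64a − 75b = 38.8;  Pit 3−Pit 1: −169a − 2b = 96.4.
Solving gives a = −0.57004862, b = −0.03089185.
Then c = 48.4 − a·573121 − b·5173653 = 486578.93.
At (572865, 5173712): z_contact = −326560.9 − 159825.5 + 486578.93 = 192.5 m.
Depth below ground = 273 − 192.5 = 80 m.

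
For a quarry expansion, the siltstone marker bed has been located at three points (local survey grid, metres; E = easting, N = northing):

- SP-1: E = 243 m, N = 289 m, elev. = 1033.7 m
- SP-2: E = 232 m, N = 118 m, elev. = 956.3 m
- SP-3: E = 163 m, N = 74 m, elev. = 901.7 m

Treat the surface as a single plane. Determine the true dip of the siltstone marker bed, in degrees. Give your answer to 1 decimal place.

33.9°

Two edge vectors: SP-1→SP-2 = (-11, -171, -77.4), SP-1→SP-3 = (-80, -215, -132).
Normal n = (SP-1→SP-2) × (SP-1→SP-3) = (5931, 4740, -11315).
So ∂z/∂E = −n_x/n_z = 0.52417 and ∂z/∂N = −n_y/n_z = 0.41891.
Gradient magnitude |∇z| = √(a² + b²) = √(0.27476 + 0.17549) = 0.67100.
True dip = arctan(0.67100) = 33.9°, dipping toward SW (azimuth ≈ 231°).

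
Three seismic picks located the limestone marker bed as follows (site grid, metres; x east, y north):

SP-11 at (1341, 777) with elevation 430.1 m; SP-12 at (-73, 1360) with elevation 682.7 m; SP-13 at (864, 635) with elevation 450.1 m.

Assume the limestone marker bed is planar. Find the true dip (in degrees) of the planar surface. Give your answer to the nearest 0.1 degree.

Two edge vectors: SP-11→SP-12 = (-1414, 583, 252.6), SP-11→SP-13 = (-477, -142, 20).
Normal n = (SP-11→SP-12) × (SP-11→SP-13) = (47529.2, -92210.2, 478879).
So ∂z/∂x = −n_x/n_z = −0.09925 and ∂z/∂y = −n_y/n_z = 0.19255.
Gradient magnitude |∇z| = √(a² + b²) = √(0.00985 + 0.03708) = 0.21663.
True dip = arctan(0.21663) = 12.2°, dipping toward SSE (azimuth ≈ 153°).

12.2°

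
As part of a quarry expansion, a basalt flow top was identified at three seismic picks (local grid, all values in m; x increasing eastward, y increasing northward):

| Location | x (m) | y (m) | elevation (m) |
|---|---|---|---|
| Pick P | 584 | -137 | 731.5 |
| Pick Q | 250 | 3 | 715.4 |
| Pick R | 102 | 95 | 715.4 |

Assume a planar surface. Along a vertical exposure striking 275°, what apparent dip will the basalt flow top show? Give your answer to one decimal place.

7.2°

Two edge vectors: Pick P→Pick Q = (-334, 140, -16.1), Pick P→Pick R = (-482, 232, -16.1).
Normal n = (Pick P→Pick Q) × (Pick P→Pick R) = (1481.2, 2382.8, -10008).
So ∂z/∂x = −n_x/n_z = 0.14800 and ∂z/∂y = −n_y/n_z = 0.23809.
Unit vector along 275° is (sin 275°, cos 275°) = (-0.9962, 0.0872).
Slope in that direction = a·(-0.9962) + b·(0.0872) = −0.12669.
Apparent dip = arctan|0.12669| = 7.2° (true dip is 15.7°, so apparent ≤ true as expected).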